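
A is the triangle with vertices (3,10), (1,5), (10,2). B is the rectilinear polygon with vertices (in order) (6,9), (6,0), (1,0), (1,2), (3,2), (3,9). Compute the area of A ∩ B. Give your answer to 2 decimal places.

12.92

The intersection is the polygon with vertices (3,4.333), (3,9), (3.875,9), (6,6.571), (6,3.333).
By the shoelace formula its area is 12.92.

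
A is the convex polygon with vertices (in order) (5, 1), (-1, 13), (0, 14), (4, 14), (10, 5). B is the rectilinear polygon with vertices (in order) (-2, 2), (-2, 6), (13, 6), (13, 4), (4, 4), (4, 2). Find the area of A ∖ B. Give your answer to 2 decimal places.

|A| = 69.5, |A∩B| = 13.2917.
|A ∖ B| = |A| − |A∩B| = 69.5 − 13.2917 = 56.21.

56.21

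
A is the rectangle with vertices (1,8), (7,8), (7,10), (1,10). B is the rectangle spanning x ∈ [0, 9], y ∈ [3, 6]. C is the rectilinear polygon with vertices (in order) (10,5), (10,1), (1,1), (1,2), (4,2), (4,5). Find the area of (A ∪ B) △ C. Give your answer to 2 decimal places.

|A ∪ B| = 39.
|(A ∪ B) ∩ C| = 10.
|(A ∪ B) △ C| = 39 + 27 − 20 = 46.00.

46.00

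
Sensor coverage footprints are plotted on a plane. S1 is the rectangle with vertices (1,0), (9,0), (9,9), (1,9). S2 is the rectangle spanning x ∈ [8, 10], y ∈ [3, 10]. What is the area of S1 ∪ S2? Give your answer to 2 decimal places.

By inclusion–exclusion:
Individual areas: |S1| = 72, |S2| = 14.
|S1∩S2|: x∈[8,9], y∈[3,9] → 1·6 = 6.
|S1 ∪ S2| = 86 − 6 = 80.00.

80.00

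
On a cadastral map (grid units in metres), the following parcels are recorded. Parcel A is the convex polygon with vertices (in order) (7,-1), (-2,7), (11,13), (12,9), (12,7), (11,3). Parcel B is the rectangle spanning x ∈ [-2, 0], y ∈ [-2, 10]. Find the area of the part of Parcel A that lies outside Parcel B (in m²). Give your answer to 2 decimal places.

|Parcel A| = 105, |Parcel A∩Parcel B| = 2.7009.
|Parcel A ∖ Parcel B| = |Parcel A| − |Parcel A∩Parcel B| = 105 − 2.7009 = 102.30.

102.30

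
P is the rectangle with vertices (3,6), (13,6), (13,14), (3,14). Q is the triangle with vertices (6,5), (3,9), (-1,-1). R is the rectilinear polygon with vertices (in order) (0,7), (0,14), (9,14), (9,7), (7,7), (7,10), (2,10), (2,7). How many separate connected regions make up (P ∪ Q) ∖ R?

(P ∪ Q) ∖ R is a single connected region.

1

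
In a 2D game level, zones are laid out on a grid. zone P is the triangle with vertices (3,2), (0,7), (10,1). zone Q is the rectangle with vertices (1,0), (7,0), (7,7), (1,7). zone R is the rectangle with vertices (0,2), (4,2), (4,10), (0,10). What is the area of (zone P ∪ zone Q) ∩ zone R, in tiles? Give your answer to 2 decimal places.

The region (zone P ∪ zone Q) ∩ zone R is the polygon with vertices (1,6.4), (1,7), (4,7), (4,2), (1,2), (1,5.333), (0,7).
By the shoelace formula its area is 15.53.

15.53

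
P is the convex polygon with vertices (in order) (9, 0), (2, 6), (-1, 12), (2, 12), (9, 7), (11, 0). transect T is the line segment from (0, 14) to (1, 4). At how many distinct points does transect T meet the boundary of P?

The segment meets the boundary at (0.5,9), (0.2,12).

2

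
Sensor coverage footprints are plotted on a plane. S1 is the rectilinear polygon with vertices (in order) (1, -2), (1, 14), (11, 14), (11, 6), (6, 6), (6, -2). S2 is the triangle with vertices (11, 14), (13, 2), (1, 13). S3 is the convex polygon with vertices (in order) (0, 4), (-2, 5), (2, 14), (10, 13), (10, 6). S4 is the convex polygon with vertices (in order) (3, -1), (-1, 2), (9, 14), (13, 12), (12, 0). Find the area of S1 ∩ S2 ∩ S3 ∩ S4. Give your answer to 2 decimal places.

The intersection is the polygon with vertices (5.063,9.276), (8.34,13.207), (10,13), (10,6), (8.636,6).
By the shoelace formula its area is 23.12.

23.12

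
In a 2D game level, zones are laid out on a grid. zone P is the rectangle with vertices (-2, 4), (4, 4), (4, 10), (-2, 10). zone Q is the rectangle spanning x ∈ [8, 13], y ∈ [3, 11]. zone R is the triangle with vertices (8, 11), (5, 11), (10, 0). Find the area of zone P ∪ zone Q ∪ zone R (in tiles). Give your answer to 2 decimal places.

By inclusion–exclusion:
Individual areas: |zone P| = 36, |zone Q| = 40, |zone R| = 16.5.
|zone P∩zone Q| = 0 (no overlap).
|zone P∩zone R| = 0.
|zone Q∩zone R| = 5.3727.
|zone P∩zone Q∩zone R| = 0.
|zone P ∪ zone Q ∪ zone R| = 92.5 − 5.3727 + 0 = 87.13.

87.13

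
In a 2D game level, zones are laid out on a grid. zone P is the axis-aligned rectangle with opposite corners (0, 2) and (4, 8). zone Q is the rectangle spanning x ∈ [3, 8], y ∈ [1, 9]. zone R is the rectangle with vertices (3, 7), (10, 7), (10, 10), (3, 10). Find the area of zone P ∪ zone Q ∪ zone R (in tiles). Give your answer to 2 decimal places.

69.00

By inclusion–exclusion:
Individual areas: |zone P| = 24, |zone Q| = 40, |zone R| = 21.
|zone P∩zone Q|: x∈[3,4], y∈[2,8] → 1·6 = 6.
|zone P∩zone R|: x∈[3,4], y∈[7,8] → 1·1 = 1.
|zone Q∩zone R|: x∈[3,8], y∈[7,9] → 5·2 = 10.
|zone P∩zone Q∩zone R| = 1.
|zone P ∪ zone Q ∪ zone R| = 85 − 17 + 1 = 69.00.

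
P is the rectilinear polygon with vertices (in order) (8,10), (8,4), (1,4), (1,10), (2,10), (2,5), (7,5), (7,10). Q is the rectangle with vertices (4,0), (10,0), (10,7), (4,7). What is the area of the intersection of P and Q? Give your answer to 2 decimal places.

6.00

The intersection is the polygon with vertices (8,4), (4,4), (4,5), (7,5), (7,7), (8,7).
By the shoelace formula its area is 6.00.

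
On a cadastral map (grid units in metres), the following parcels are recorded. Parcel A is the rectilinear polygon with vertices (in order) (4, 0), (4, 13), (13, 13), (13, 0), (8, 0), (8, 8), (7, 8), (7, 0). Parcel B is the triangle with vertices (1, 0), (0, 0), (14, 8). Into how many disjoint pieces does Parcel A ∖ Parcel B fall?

3

Parcel A ∖ Parcel B splits into 3 disjoint pieces (area 8.3077, area 69.5714, area 29.2308).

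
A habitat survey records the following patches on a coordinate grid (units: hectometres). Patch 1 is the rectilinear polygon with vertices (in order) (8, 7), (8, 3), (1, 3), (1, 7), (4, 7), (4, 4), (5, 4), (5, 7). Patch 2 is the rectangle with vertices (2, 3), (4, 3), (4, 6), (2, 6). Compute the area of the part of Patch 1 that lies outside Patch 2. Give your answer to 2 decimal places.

19.00

|Patch 1| = 25, |Patch 1∩Patch 2| = 6.
|Patch 1 ∖ Patch 2| = |Patch 1| − |Patch 1∩Patch 2| = 25 − 6 = 19.00.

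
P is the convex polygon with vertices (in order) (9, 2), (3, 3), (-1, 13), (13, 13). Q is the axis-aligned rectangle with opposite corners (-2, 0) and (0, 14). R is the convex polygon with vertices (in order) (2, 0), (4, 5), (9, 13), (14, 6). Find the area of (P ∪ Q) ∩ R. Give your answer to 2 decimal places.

The region (P ∪ Q) ∩ R is the polygon with vertices (9.667,3.833), (6.75,2.375), (3.188,2.969), (4,5), (9,13), (11.651,9.289).
By the shoelace formula its area is 46.19.

46.19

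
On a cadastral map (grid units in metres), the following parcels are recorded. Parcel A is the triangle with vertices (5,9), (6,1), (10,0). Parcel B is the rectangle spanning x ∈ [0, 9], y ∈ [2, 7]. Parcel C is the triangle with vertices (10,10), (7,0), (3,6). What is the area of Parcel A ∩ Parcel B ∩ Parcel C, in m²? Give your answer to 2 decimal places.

8.72

The intersection is the polygon with vertices (6.111,7), (8.052,3.506), (7.6,2), (5.875,2), (5.25,7).
By the shoelace formula its area is 8.72.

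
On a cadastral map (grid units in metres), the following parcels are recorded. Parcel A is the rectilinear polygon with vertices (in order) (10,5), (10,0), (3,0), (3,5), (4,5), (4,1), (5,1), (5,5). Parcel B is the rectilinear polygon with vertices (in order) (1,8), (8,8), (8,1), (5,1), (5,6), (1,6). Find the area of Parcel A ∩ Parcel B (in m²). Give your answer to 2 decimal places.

12.00

The intersection is the polygon with vertices (5,5), (8,5), (8,1), (5,1).
By the shoelace formula its area is 12.00.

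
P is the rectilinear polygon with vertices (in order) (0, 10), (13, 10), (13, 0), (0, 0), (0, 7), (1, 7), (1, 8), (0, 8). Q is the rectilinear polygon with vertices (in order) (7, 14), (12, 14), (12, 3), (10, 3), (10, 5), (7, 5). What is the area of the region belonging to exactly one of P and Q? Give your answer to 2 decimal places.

120.00

|P| = 129, |Q| = 49, |P∩Q| = 29.
|P △ Q| = |P| + |Q| − 2·|P∩Q| = 129 + 49 − 58 = 120.00.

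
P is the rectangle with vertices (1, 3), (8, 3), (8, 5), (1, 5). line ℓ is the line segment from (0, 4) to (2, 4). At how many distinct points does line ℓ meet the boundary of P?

The segment meets the boundary at (1,4).

1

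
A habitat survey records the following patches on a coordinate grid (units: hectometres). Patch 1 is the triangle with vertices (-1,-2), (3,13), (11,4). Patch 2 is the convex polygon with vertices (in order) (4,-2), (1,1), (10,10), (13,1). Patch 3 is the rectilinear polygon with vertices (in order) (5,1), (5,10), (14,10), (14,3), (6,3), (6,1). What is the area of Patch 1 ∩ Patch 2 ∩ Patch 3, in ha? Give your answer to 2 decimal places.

19.22

The intersection is the polygon with vertices (9,3), (6,3), (6,1.5), (5,1), (5,5), (7.706,7.706), (11,4).
By the shoelace formula its area is 19.22.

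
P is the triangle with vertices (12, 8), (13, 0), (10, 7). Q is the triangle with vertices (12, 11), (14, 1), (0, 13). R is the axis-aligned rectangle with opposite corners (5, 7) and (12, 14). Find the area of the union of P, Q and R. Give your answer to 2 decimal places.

77.56

By inclusion–exclusion:
Individual areas: |P| = 8.5, |Q| = 58, |R| = 49.
|P∩Q| = 7.5732.
|P∩R| = 1.
|Q∩R| = 30.369.
|P∩Q∩R| = 1.
|P ∪ Q ∪ R| = 115.5 − 38.9423 + 1 = 77.56.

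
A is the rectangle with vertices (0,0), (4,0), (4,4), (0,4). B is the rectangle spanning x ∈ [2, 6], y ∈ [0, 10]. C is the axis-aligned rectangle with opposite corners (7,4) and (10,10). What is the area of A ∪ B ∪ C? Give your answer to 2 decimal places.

66.00

By inclusion–exclusion:
Individual areas: |A| = 16, |B| = 40, |C| = 18.
|A∩B|: x∈[2,4], y∈[0,4] → 2·4 = 8.
|A∩C| = 0 (no overlap).
|B∩C| = 0 (no overlap).
|A∩B∩C| = 0.
|A ∪ B ∪ C| = 74 − 8 + 0 = 66.00.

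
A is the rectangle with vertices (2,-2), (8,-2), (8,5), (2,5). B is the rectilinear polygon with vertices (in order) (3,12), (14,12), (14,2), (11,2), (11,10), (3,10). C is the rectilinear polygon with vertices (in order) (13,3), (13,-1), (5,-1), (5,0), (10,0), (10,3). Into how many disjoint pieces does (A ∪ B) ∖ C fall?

2

(A ∪ B) ∖ C splits into 2 disjoint pieces (area 39, area 44).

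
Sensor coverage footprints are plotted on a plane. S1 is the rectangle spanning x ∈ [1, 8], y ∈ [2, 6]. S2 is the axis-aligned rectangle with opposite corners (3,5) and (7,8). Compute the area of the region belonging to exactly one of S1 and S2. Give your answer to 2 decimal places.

|S1∩S2|: x∈[3,7], y∈[5,6] → 4·1 = 4.
|S1 △ S2| = |S1| + |S2| − 2·|S1∩S2| = 28 + 12 − 8 = 32.00.

32.00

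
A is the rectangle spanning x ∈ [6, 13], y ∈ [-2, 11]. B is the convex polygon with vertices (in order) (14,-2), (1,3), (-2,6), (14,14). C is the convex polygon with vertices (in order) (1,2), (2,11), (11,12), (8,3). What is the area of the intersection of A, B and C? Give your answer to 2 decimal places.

The intersection is the polygon with vertices (6,10), (8,11), (10.667,11), (8,3), (6,2.714).
By the shoelace formula its area is 25.95.

25.95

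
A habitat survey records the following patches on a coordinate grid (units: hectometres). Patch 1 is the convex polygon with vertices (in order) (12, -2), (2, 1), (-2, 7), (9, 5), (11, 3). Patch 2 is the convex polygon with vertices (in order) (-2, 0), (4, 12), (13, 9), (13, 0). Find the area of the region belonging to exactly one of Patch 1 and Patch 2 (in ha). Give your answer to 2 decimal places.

87.99

|Patch 1| = 63.5, |Patch 2| = 130.5, |Patch 1∩Patch 2| = 53.0042.
|Patch 1 △ Patch 2| = |Patch 1| + |Patch 2| − 2·|Patch 1∩Patch 2| = 63.5 + 130.5 − 106.0083 = 87.99.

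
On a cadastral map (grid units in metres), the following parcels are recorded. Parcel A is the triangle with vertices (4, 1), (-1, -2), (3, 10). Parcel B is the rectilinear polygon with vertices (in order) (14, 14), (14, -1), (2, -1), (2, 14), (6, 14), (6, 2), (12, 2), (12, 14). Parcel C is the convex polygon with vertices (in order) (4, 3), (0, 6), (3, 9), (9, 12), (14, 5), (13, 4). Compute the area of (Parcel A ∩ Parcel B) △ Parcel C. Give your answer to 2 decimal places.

74.32

|Parcel A ∩ Parcel B| = 13.2.
|(Parcel A ∩ Parcel B) ∩ Parcel C| = 6.4398.
|(Parcel A ∩ Parcel B) △ Parcel C| = 13.2 + 74 − 12.8796 = 74.32.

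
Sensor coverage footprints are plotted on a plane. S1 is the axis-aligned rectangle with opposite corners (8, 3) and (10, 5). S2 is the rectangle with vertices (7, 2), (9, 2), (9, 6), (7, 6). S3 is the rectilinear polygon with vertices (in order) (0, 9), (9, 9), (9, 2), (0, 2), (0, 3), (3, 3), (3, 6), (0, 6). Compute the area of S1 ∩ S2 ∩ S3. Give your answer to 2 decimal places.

2.00

The intersection is the polygon with vertices (8,5), (9,5), (9,3), (8,3).
By the shoelace formula its area is 2.00.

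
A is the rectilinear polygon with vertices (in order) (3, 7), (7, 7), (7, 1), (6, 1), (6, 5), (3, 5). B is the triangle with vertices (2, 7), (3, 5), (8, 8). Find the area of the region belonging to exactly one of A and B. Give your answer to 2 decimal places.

11.83

|A| = 12, |B| = 6.5, |A∩B| = 3.3333.
|A △ B| = |A| + |B| − 2·|A∩B| = 12 + 6.5 − 6.6667 = 11.83.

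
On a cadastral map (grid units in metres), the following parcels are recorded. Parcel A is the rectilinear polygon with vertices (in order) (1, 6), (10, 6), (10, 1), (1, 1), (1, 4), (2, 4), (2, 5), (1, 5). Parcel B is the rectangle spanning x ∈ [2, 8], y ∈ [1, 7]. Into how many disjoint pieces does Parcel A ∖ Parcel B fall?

Parcel A ∖ Parcel B splits into 3 disjoint pieces (area 1, area 10, area 3).

3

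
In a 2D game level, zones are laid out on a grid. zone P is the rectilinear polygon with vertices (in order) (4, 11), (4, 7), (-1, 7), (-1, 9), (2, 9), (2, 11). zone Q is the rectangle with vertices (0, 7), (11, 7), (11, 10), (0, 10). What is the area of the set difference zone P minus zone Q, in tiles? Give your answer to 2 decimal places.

4.00

|zone P| = 14, |zone P∩zone Q| = 10.
|zone P ∖ zone Q| = |zone P| − |zone P∩zone Q| = 14 − 10 = 4.00.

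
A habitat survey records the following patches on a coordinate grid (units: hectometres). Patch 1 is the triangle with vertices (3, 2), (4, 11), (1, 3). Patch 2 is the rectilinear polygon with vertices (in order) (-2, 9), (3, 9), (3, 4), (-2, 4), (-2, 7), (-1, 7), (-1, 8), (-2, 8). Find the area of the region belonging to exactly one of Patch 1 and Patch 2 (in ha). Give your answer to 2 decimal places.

|Patch 1| = 9.5, |Patch 2| = 24, |Patch 1∩Patch 2| = 3.5208.
|Patch 1 △ Patch 2| = |Patch 1| + |Patch 2| − 2·|Patch 1∩Patch 2| = 9.5 + 24 − 7.0417 = 26.46.

26.46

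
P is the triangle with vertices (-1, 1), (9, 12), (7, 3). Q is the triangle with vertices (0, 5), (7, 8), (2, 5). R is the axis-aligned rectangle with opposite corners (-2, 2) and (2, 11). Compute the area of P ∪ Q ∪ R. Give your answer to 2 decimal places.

68.91

By inclusion–exclusion:
Individual areas: |P| = 34, |Q| = 3, |R| = 36.
|P∩Q| = 0.8272.
|P∩R| = 2.4045.
|Q∩R| = 0.8571.
|P∩Q∩R| = 0.
|P ∪ Q ∪ R| = 73 − 4.0889 + 0 = 68.91.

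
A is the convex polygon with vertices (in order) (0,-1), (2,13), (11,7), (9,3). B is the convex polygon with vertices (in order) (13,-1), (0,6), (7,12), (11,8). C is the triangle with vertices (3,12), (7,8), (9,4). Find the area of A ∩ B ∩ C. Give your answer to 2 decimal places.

The intersection is the polygon with vertices (4.846,10.154), (7,8), (9,4), (4.565,9.913).
By the shoelace formula its area is 3.52.

3.52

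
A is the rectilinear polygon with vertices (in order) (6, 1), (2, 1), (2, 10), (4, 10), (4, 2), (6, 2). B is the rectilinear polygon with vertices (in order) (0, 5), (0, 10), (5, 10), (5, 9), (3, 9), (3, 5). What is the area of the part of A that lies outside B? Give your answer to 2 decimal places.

|A| = 20, |A∩B| = 6.
|A ∖ B| = |A| − |A∩B| = 20 − 6 = 14.00.

14.00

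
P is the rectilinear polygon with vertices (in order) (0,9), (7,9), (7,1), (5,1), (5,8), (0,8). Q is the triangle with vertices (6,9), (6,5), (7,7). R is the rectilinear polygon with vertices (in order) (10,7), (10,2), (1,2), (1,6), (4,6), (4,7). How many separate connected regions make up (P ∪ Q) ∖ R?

2

(P ∪ Q) ∖ R splits into 2 disjoint pieces (area 9, area 2).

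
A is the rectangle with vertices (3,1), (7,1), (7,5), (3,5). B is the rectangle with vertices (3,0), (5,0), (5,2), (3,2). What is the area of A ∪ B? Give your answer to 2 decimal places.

By inclusion–exclusion:
Individual areas: |A| = 16, |B| = 4.
|A∩B|: x∈[3,5], y∈[1,2] → 2·1 = 2.
|A ∪ B| = 20 − 2 = 18.00.

18.00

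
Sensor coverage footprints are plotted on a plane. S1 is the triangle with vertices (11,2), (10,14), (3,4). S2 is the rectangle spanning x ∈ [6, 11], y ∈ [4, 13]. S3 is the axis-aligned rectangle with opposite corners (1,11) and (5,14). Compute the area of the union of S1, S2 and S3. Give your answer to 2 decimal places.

71.65

By inclusion–exclusion:
Individual areas: |S1| = 47, |S2| = 45, |S3| = 12.
|S1∩S2| = 32.3464.
|S1∩S3| = 0.
|S2∩S3| = 0 (no overlap).
|S1∩S2∩S3| = 0.
|S1 ∪ S2 ∪ S3| = 104 − 32.3464 + 0 = 71.65.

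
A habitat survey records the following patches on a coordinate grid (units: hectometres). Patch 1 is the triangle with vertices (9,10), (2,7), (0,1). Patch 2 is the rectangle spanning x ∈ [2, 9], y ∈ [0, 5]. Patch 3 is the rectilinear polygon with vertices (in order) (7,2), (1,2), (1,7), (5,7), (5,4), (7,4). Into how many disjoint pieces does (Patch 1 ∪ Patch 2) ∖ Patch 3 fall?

3

(Patch 1 ∪ Patch 2) ∖ Patch 3 splits into 3 disjoint pieces (area 1, area 6.5, area 22).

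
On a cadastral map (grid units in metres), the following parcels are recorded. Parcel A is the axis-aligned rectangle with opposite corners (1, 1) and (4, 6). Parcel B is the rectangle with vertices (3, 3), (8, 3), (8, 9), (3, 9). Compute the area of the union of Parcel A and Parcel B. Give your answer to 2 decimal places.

42.00

By inclusion–exclusion:
Individual areas: |Parcel A| = 15, |Parcel B| = 30.
|Parcel A∩Parcel B|: x∈[3,4], y∈[3,6] → 1·3 = 3.
|Parcel A ∪ Parcel B| = 45 − 3 = 42.00.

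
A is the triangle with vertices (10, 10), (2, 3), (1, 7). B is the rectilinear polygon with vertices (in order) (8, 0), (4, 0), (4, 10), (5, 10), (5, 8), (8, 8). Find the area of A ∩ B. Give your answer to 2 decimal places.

6.20

The intersection is the polygon with vertices (4,4.75), (4,8), (5,8.333), (5,8), (7.714,8).
By the shoelace formula its area is 6.20.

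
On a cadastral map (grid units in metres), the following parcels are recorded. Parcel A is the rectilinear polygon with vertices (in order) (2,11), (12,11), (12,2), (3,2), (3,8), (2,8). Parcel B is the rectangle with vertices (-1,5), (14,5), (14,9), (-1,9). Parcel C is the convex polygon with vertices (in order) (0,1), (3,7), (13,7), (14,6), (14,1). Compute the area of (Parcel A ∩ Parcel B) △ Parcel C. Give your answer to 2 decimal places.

|Parcel A ∩ Parcel B| = 37.
|(Parcel A ∩ Parcel B) ∩ Parcel C| = 18.
|(Parcel A ∩ Parcel B) △ Parcel C| = 37 + 74.5 − 36 = 75.50.

75.50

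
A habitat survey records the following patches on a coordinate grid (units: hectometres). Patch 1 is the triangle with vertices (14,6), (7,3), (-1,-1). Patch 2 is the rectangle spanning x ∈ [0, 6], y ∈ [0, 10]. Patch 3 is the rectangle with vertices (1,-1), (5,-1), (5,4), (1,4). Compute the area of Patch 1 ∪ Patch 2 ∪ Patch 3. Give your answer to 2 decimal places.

By inclusion–exclusion:
Individual areas: |Patch 1| = 2, |Patch 2| = 60, |Patch 3| = 20.
|Patch 1∩Patch 2| = 0.7452.
|Patch 1∩Patch 3| = 0.5333.
|Patch 2∩Patch 3|: x∈[1,5], y∈[0,4] → 4·4 = 16.
|Patch 1∩Patch 2∩Patch 3| = 0.5286.
|Patch 1 ∪ Patch 2 ∪ Patch 3| = 82 − 17.2786 + 0.5286 = 65.25.

65.25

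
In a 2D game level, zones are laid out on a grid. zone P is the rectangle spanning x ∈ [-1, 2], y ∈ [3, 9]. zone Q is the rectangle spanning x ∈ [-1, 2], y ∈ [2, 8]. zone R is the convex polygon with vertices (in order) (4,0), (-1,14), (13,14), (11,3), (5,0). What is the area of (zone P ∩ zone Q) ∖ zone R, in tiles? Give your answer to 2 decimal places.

|zone P ∩ zone Q| = 15.
|(zone P ∩ zone Q) ∩ zone R| = 1.0286.
|(zone P ∩ zone Q) ∖ zone R| = 15 − 1.0286 = 13.97.

13.97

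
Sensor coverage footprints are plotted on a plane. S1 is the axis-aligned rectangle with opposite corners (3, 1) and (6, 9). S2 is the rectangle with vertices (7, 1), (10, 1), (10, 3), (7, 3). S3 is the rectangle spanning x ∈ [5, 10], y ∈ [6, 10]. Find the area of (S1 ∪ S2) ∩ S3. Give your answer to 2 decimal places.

The region (S1 ∪ S2) ∩ S3 is the polygon with vertices (6,9), (6,6), (5,6), (5,9).
By the shoelace formula its area is 3.00.

3.00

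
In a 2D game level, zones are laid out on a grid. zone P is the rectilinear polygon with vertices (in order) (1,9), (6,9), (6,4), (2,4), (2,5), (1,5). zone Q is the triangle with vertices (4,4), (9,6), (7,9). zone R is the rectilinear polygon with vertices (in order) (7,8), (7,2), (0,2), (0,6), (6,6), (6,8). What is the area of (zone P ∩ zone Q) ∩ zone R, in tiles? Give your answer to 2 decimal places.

|zone P ∩ zone Q| = 2.5333.
|(zone P ∩ zone Q) ∩ zone R| = 2.00.

2.00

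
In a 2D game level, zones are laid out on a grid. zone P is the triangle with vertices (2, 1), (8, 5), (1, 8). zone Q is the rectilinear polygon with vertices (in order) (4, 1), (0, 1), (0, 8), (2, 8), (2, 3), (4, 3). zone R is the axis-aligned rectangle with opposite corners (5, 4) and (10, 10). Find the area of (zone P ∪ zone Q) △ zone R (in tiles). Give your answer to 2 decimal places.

56.69

|zone P ∪ zone Q| = 35.0476.
|(zone P ∪ zone Q) ∩ zone R| = 4.1786.
|(zone P ∪ zone Q) △ zone R| = 35.0476 + 30 − 8.3571 = 56.69.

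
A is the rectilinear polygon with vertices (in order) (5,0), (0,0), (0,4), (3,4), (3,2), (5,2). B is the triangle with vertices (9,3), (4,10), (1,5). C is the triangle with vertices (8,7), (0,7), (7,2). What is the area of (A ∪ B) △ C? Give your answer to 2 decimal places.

30.47

|A ∪ B| = 39.
|(A ∪ B) ∩ C| = 14.2665.
|(A ∪ B) △ C| = 39 + 20 − 28.533 = 30.47.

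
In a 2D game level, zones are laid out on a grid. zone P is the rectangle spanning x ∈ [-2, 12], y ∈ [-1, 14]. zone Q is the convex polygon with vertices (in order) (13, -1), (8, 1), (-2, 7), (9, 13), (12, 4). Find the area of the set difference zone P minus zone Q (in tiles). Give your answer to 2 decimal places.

|zone P| = 210, |zone P∩zone Q| = 94.7.
|zone P ∖ zone Q| = |zone P| − |zone P∩zone Q| = 210 − 94.7 = 115.30.

115.30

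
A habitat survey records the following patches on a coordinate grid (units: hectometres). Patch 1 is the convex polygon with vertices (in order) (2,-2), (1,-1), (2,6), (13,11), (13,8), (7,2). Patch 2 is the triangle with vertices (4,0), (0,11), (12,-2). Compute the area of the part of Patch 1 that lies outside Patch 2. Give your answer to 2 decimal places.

|Patch 1| = 67.5, |Patch 1∩Patch 2| = 20.5333.
|Patch 1 ∖ Patch 2| = |Patch 1| − |Patch 1∩Patch 2| = 67.5 − 20.5333 = 46.97.

46.97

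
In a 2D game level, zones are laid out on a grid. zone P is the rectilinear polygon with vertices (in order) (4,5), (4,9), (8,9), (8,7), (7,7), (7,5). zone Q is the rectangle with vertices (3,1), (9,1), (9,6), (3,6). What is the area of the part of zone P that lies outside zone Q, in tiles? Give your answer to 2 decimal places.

11.00

|zone P| = 14, |zone P∩zone Q| = 3.
|zone P ∖ zone Q| = |zone P| − |zone P∩zone Q| = 14 − 3 = 11.00.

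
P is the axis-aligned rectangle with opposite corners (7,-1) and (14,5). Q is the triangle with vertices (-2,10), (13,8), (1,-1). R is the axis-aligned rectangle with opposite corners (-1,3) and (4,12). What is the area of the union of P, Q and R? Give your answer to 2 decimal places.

133.85

By inclusion–exclusion:
Individual areas: |P| = 42, |Q| = 79.5, |R| = 45.
|P∩Q| = 1.5.
|P∩R| = 0 (no overlap).
|Q∩R| = 31.1515.
|P∩Q∩R| = 0.
|P ∪ Q ∪ R| = 166.5 − 32.6515 + 0 = 133.85.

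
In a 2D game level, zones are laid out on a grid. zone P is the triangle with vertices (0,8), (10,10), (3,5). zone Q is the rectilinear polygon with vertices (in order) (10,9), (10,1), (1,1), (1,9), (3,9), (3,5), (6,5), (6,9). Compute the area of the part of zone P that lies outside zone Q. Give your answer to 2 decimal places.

|zone P| = 18, |zone P∩zone Q| = 7.2143.
|zone P ∖ zone Q| = |zone P| − |zone P∩zone Q| = 18 − 7.2143 = 10.79.

10.79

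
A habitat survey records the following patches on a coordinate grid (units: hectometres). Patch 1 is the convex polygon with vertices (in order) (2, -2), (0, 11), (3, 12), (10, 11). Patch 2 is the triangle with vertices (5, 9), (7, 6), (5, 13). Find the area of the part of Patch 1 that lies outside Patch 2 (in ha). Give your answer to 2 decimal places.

66.25

|Patch 1| = 70, |Patch 1∩Patch 2| = 3.7528.
|Patch 1 ∖ Patch 2| = |Patch 1| − |Patch 1∩Patch 2| = 70 − 3.7528 = 66.25.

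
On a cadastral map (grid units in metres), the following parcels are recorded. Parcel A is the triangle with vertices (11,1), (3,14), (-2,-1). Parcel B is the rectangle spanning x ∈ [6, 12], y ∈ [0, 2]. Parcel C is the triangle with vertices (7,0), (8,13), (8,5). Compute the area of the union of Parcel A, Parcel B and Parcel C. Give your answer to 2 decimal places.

99.62

By inclusion–exclusion:
Individual areas: |Parcel A| = 92.5, |Parcel B| = 12, |Parcel C| = 4.
|Parcel A∩Parcel B| = 6.6154.
|Parcel A∩Parcel C| = 2.2549.
|Parcel B∩Parcel C| = 0.2462.
|Parcel A∩Parcel B∩Parcel C| = 0.2366.
|Parcel A ∪ Parcel B ∪ Parcel C| = 108.5 − 9.1165 + 0.2366 = 99.62.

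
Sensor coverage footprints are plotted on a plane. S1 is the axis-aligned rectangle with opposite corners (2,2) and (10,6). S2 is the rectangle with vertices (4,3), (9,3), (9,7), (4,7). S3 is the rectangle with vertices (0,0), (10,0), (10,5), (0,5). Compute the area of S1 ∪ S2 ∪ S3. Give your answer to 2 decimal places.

By inclusion–exclusion:
Individual areas: |S1| = 32, |S2| = 20, |S3| = 50.
|S1∩S2|: x∈[4,9], y∈[3,6] → 5·3 = 15.
|S1∩S3|: x∈[2,10], y∈[2,5] → 8·3 = 24.
|S2∩S3|: x∈[4,9], y∈[3,5] → 5·2 = 10.
|S1∩S2∩S3| = 10.
|S1 ∪ S2 ∪ S3| = 102 − 49 + 10 = 63.00.

63.00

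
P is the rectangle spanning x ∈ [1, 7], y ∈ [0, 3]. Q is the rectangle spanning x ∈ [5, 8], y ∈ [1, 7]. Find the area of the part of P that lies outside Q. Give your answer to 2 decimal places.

|P∩Q|: x∈[5,7], y∈[1,3] → 2·2 = 4.
|P| = 18.
|P ∖ Q| = |P| − |P∩Q| = 18 − 4 = 14.00.

14.00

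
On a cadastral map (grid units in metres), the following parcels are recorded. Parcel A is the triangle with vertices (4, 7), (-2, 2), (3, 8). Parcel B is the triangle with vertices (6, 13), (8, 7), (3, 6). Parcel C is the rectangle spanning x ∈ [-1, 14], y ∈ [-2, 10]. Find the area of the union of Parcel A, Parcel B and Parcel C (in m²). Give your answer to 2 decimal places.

183.61

By inclusion–exclusion:
Individual areas: |Parcel A| = 5.5, |Parcel B| = 16, |Parcel C| = 180.
|Parcel A∩Parcel B| = 0.3259.
|Parcel A∩Parcel C| = 5.3167.
|Parcel B∩Parcel C| = 12.5714.
|Parcel A∩Parcel B∩Parcel C| = 0.3259.
|Parcel A ∪ Parcel B ∪ Parcel C| = 201.5 − 18.214 + 0.3259 = 183.61.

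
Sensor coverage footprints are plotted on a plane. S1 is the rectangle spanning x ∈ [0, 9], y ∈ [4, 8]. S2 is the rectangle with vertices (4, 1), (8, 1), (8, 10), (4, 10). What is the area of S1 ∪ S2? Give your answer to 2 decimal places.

By inclusion–exclusion:
Individual areas: |S1| = 36, |S2| = 36.
|S1∩S2|: x∈[4,8], y∈[4,8] → 4·4 = 16.
|S1 ∪ S2| = 72 − 16 = 56.00.

56.00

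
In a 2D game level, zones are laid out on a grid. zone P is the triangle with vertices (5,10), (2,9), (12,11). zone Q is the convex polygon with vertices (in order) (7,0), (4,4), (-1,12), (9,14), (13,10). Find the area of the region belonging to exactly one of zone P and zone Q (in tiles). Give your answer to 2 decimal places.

100.00

|zone P| = 2, |zone Q| = 102, |zone P∩zone Q| = 2.
|zone P △ zone Q| = |zone P| + |zone Q| − 2·|zone P∩zone Q| = 2 + 102 − 4 = 100.00.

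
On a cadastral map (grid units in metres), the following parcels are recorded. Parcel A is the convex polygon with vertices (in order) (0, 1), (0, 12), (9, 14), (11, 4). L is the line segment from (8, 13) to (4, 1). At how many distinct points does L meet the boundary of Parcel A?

1

The segment meets the boundary at (4.4,2.2).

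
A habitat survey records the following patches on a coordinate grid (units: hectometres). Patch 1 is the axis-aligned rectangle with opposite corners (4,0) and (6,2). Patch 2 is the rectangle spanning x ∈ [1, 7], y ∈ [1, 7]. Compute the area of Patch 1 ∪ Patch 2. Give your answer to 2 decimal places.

By inclusion–exclusion:
Individual areas: |Patch 1| = 4, |Patch 2| = 36.
|Patch 1∩Patch 2|: x∈[4,6], y∈[1,2] → 2·1 = 2.
|Patch 1 ∪ Patch 2| = 40 − 2 = 38.00.

38.00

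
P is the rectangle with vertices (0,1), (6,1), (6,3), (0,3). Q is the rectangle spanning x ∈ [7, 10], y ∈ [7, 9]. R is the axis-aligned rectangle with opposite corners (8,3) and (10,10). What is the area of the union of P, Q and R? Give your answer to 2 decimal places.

28.00

By inclusion–exclusion:
Individual areas: |P| = 12, |Q| = 6, |R| = 14.
|P∩Q| = 0 (no overlap).
|P∩R| = 0 (no overlap).
|Q∩R|: x∈[8,10], y∈[7,9] → 2·2 = 4.
|P∩Q∩R| = 0.
|P ∪ Q ∪ R| = 32 − 4 + 0 = 28.00.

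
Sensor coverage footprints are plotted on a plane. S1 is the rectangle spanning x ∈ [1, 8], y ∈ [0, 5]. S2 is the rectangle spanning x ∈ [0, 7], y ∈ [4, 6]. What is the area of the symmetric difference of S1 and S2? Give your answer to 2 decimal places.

37.00

|S1∩S2|: x∈[1,7], y∈[4,5] → 6·1 = 6.
|S1 △ S2| = |S1| + |S2| − 2·|S1∩S2| = 35 + 14 − 12 = 37.00.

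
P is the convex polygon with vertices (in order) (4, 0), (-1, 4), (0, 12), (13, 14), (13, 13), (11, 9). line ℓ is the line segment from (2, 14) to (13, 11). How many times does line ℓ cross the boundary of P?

The segment meets the boundary at (12.12,11.24), (5.967,12.918).

2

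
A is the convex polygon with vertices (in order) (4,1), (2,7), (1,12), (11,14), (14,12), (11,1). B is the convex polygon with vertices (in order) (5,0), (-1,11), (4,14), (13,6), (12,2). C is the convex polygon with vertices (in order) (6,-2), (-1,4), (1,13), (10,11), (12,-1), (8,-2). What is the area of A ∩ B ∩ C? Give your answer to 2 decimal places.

85.07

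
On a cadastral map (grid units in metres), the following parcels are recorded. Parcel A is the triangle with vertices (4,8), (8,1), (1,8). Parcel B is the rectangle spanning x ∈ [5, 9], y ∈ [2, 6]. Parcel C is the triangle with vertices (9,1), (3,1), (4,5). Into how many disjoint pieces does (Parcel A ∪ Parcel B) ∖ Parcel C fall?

(Parcel A ∪ Parcel B) ∖ Parcel C is a single connected region.

1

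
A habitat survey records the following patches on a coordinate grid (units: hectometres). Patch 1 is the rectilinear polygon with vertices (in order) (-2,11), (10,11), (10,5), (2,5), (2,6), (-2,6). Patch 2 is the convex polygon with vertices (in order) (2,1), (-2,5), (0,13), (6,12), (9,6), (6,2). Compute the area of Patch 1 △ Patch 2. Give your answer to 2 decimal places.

56.00

|Patch 1| = 68, |Patch 2| = 90, |Patch 1∩Patch 2| = 51.
|Patch 1 △ Patch 2| = |Patch 1| + |Patch 2| − 2·|Patch 1∩Patch 2| = 68 + 90 − 102 = 56.00.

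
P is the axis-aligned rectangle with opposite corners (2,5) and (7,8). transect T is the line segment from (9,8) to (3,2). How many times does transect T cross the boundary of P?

2

The segment meets the boundary at (6,5), (7,6).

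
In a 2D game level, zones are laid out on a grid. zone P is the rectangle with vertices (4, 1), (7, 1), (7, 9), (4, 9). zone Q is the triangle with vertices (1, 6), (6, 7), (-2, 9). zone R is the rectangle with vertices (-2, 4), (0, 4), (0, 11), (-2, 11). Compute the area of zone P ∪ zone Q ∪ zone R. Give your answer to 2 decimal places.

By inclusion–exclusion:
Individual areas: |zone P| = 24, |zone Q| = 9, |zone R| = 14.
|zone P∩zone Q| = 0.9.
|zone P∩zone R| = 0 (no overlap).
|zone Q∩zone R| = 1.5.
|zone P∩zone Q∩zone R| = 0.
|zone P ∪ zone Q ∪ zone R| = 47 − 2.4 + 0 = 44.60.

44.60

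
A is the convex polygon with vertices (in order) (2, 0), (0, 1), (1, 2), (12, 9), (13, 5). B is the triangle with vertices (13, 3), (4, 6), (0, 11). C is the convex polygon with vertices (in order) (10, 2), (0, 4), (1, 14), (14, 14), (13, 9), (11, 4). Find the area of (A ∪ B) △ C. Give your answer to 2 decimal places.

|A ∪ B| = 52.5523.
|(A ∪ B) ∩ C| = 37.002.
|(A ∪ B) △ C| = 52.5523 + 133.5 − 74.0039 = 112.05.

112.05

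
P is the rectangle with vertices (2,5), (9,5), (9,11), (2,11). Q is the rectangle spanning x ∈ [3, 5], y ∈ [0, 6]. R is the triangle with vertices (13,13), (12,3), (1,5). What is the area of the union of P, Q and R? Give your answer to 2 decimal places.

85.91

By inclusion–exclusion:
Individual areas: |P| = 42, |Q| = 12, |R| = 56.
|P∩Q|: x∈[3,5], y∈[5,6] → 2·1 = 2.
|P∩R| = 21.
|Q∩R| = 3.0909.
|P∩Q∩R| = 2.
|P ∪ Q ∪ R| = 110 − 26.0909 + 2 = 85.91.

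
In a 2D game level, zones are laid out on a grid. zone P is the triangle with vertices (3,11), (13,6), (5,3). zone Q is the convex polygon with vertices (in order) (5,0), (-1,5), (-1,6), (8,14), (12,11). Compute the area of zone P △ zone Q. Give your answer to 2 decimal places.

67.82

|zone P| = 35, |zone Q| = 86.5, |zone P∩zone Q| = 26.839.
|zone P △ zone Q| = |zone P| + |zone Q| − 2·|zone P∩zone Q| = 35 + 86.5 − 53.678 = 67.82.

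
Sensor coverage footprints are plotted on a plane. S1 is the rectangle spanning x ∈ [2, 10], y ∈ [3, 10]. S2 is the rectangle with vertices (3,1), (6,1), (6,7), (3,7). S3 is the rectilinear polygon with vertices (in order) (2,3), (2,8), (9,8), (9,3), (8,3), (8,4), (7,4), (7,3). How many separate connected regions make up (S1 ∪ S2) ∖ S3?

3

(S1 ∪ S2) ∖ S3 splits into 3 disjoint pieces (area 21, area 1, area 6).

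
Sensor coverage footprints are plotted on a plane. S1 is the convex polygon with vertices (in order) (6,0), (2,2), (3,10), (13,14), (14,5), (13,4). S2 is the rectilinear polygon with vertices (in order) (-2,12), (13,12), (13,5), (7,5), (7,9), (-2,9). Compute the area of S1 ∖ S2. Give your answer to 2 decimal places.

63.94

|S1| = 113, |S1∩S2| = 49.0625.
|S1 ∖ S2| = |S1| − |S1∩S2| = 113 − 49.0625 = 63.94.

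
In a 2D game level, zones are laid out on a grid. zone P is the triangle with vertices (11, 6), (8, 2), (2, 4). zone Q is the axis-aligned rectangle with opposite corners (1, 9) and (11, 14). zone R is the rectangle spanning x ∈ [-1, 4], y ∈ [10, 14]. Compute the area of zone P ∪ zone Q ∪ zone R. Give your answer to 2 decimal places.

73.00

By inclusion–exclusion:
Individual areas: |zone P| = 15, |zone Q| = 50, |zone R| = 20.
|zone P∩zone Q| = 0.
|zone P∩zone R| = 0.
|zone Q∩zone R|: x∈[1,4], y∈[10,14] → 3·4 = 12.
|zone P∩zone Q∩zone R| = 0.
|zone P ∪ zone Q ∪ zone R| = 85 − 12 + 0 = 73.00.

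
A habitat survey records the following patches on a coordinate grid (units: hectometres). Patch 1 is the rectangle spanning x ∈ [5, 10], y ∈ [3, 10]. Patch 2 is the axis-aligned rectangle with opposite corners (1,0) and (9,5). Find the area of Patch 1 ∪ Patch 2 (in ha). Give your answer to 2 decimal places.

67.00

By inclusion–exclusion:
Individual areas: |Patch 1| = 35, |Patch 2| = 40.
|Patch 1∩Patch 2|: x∈[5,9], y∈[3,5] → 4·2 = 8.
|Patch 1 ∪ Patch 2| = 75 − 8 = 67.00.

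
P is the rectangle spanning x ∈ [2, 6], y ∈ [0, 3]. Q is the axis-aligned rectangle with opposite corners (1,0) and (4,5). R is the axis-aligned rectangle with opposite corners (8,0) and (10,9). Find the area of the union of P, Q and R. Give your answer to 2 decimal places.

39.00

By inclusion–exclusion:
Individual areas: |P| = 12, |Q| = 15, |R| = 18.
|P∩Q|: x∈[2,4], y∈[0,3] → 2·3 = 6.
|P∩R| = 0 (no overlap).
|Q∩R| = 0 (no overlap).
|P∩Q∩R| = 0.
|P ∪ Q ∪ R| = 45 − 6 + 0 = 39.00.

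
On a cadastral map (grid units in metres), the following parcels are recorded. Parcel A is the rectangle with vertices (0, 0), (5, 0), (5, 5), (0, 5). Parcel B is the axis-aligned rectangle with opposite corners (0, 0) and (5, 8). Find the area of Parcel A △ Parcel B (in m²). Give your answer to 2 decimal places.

|Parcel A∩Parcel B|: x∈[0,5], y∈[0,5] → 5·5 = 25.
|Parcel A △ Parcel B| = |Parcel A| + |Parcel B| − 2·|Parcel A∩Parcel B| = 25 + 40 − 50 = 15.00.

15.00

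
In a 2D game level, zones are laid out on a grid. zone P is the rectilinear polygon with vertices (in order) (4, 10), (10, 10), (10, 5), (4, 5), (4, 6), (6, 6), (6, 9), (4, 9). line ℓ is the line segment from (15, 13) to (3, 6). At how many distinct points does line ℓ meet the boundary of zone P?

The segment meets the boundary at (6,7.75), (9.857,10).

2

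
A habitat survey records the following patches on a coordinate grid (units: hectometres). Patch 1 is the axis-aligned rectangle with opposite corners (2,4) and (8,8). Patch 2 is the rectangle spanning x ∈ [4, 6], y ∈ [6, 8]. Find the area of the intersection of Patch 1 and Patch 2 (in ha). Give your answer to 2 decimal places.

4.00

|Patch 1∩Patch 2|: x∈[4,6], y∈[6,8] → 2·2 = 4.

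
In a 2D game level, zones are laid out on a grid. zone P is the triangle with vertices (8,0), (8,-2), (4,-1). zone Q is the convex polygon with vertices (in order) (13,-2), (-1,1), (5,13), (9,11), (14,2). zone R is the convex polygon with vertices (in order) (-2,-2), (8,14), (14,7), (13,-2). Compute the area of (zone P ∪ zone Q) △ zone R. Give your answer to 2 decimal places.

57.61

|zone P ∪ zone Q| = 132.5714.
|(zone P ∪ zone Q) ∩ zone R| = 112.7309.
|(zone P ∪ zone Q) △ zone R| = 132.5714 + 150.5 − 225.4618 = 57.61.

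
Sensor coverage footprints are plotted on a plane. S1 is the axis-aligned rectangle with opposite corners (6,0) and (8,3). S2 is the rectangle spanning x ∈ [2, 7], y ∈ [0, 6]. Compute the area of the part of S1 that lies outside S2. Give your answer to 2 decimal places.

3.00

|S1∩S2|: x∈[6,7], y∈[0,3] → 1·3 = 3.
|S1| = 6.
|S1 ∖ S2| = |S1| − |S1∩S2| = 6 − 3 = 3.00.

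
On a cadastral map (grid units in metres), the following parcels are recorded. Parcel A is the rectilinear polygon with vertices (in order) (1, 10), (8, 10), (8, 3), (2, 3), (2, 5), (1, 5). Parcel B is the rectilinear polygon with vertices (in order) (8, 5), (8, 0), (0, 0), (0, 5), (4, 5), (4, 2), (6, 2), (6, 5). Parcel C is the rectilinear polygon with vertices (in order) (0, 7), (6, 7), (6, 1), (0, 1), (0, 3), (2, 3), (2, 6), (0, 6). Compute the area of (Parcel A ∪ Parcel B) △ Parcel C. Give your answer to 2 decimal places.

|Parcel A ∪ Parcel B| = 73.
|(Parcel A ∪ Parcel B) ∩ Parcel C| = 27.
|(Parcel A ∪ Parcel B) △ Parcel C| = 73 + 30 − 54 = 49.00.

49.00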